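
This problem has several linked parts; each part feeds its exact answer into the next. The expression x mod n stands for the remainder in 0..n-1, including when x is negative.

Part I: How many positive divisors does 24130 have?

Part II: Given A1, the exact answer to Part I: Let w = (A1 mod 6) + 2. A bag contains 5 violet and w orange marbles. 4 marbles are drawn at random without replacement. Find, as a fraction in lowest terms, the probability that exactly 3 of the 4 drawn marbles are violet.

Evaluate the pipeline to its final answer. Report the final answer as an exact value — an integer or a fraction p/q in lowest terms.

Part I: 24130 = 2 * 5 * 19 * 127; number of divisors = (1+1) * (1+1) * (1+1) * (1+1) = 16; answer 16
Part II: A1 = 16; w = 6; total draws C(11,4) = 330; favorable C(5,3)*C(6,1) = 60; P = 2/11; answer 2/11

2/11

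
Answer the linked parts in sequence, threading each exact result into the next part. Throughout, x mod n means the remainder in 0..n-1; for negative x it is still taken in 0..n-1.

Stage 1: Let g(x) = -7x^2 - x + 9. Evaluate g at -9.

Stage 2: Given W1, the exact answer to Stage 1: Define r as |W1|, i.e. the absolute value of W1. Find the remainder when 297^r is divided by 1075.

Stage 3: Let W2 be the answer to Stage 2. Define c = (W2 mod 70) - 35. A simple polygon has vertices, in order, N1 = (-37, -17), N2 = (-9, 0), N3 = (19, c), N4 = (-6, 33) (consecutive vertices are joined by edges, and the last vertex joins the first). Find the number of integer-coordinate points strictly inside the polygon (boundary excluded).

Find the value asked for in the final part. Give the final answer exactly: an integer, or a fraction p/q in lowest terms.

Stage 1: -7*(-9)^2 - 1*(-9)^1 + 9 = (-567) + (9) + (9) = -549; answer -549
Stage 2: W1 = -549; r = 549; squarings mod 1075: 297^1=297, 297^2=59, 297^4=256, 297^8=1036, 297^16=446, 297^32=41, 297^64=606, 297^128=661, 297^256=471, 297^512=391; 297^549 = 297^1 * 297^4 * 297^32 * 297^512 = 667 (mod 1075); answer 667
Stage 3: W2 = 667; c = 2; cross terms: (-37*0 - -9*-17)=-153, (-9*2 - 19*0)=-18, (19*33 - -6*2)=639, (-6*-17 - -37*33)=1323; twice the area = |1791| = 1791; area = 1791/2; boundary points = 1 + 2 + 1 + 1 = 5; strictly interior points = area - boundary/2 + 1 = 894; answer 894

894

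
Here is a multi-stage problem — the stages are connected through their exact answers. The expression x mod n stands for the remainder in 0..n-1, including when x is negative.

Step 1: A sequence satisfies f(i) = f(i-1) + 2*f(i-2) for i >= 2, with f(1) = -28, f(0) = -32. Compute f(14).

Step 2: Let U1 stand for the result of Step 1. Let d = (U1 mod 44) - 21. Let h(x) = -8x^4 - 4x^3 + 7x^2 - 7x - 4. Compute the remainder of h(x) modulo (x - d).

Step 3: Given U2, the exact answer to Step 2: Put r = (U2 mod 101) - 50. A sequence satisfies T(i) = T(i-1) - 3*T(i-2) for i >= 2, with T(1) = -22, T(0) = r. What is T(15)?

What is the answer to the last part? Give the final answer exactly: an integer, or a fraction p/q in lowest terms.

-158224

Step 1: f(2) = 1*(-28) + 2*(-32) = -92; iterating: f(2)=-92, f(3)=-148, f(4)=-332, f(5)=-628, f(6)=-1292, f(7)=-2548, f(8)=-5132, f(9)=-10228, f(10)=-20492, f(11)=-40948, f(12)=-81932, f(13)=-163828, f(14)=-327692; answer -327692
Step 2: U1 = -327692; d = -1; remainder = value at the root: -8*(-1)^4 - 4*(-1)^3 + 7*(-1)^2 - 7*(-1)^1 - 4 = (-8) + (4) + (7) + (7) + (-4) = 6; answer 6
Step 3: U2 = 6; r = -44; T(2) = 1*(-22) - 3*(-44) = 110; iterating: T(2)=110, T(3)=176, T(4)=-154, T(5)=-682, T(6)=-220, T(7)=1826, T(8)=2486, T(9)=-2992, T(10)=-10450, T(11)=-1474, T(12)=29876, T(13)=34298, T(14)=-55330, T(15)=-158224; answer -158224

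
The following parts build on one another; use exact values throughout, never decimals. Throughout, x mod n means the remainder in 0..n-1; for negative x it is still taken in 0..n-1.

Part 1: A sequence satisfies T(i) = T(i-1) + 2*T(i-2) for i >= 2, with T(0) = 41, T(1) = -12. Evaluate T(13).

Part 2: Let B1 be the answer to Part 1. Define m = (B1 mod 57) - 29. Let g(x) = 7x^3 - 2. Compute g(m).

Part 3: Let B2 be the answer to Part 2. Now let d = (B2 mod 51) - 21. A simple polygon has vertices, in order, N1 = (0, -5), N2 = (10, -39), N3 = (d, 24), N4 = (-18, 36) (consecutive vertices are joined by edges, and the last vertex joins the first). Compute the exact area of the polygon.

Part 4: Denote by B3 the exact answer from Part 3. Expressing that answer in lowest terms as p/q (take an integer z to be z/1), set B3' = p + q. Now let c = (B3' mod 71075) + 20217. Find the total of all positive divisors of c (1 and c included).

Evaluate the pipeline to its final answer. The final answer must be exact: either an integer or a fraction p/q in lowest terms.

Part 1: T(2) = 1*(-12) + 2*(41) = 70; iterating: T(2)=70, T(3)=46, T(4)=186, T(5)=278, T(6)=650, T(7)=1206, T(8)=2506, T(9)=4918, T(10)=9930, T(11)=19766, T(12)=39626, T(13)=79158; answer 79158
Part 2: B1 = 79158; m = 13; 7*(13)^3 - 2 = (15379) + (-2) = 15377; answer 15377
Part 3: B2 = 15377; d = 5; cross terms: (0*-39 - 10*-5)=50, (10*24 - 5*-39)=435, (5*36 - -18*24)=612, (-18*-5 - 0*36)=90; twice the area = |1187| = 1187; area = 1187/2; answer 1187/2
Part 4: B3 = 1187/2; threaded value p + q = 1189; c = 21406; 21406 = 2 * 7 * 11 * 139; sigma = (1 + 2) * (1 + 7) * (1 + 11) * (1 + 139) = 3 * 8 * 12 * 140 = 40320; answer 40320

40320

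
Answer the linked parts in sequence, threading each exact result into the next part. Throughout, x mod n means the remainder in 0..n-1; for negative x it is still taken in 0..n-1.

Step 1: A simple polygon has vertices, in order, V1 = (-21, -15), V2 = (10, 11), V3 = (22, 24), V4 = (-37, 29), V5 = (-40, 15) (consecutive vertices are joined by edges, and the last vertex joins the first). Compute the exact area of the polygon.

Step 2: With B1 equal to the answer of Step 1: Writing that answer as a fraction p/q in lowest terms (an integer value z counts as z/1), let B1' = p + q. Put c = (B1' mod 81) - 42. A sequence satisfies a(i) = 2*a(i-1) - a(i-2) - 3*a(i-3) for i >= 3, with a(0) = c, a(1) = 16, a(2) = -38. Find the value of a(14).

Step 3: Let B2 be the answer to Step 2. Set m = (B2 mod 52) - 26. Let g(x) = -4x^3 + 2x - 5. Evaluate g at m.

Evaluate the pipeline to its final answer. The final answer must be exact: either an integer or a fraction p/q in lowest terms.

48617

Step 1: cross terms: (-21*11 - 10*-15)=-81, (10*24 - 22*11)=-2, (22*29 - -37*24)=1526, (-37*15 - -40*29)=605, (-40*-15 - -21*15)=915; twice the area = |2963| = 2963; area = 2963/2; answer 2963/2
Step 2: B1 = 2963/2; threaded value p + q = 2965; c = 7; a(3) = 2*(-38) - 1*(16) - 3*(7) = -113; iterating: a(3)=-113, a(4)=-236, a(5)=-245, a(6)=85, a(7)=1123, a(8)=2896, a(9)=4414, a(10)=2563, a(11)=-7976, a(12)=-31757, a(13)=-63227, a(14)=-70769; answer -70769
Step 3: B2 = -70769; m = -23; -4*(-23)^3 + 2*(-23)^1 - 5 = (48668) + (-46) + (-5) = 48617; answer 48617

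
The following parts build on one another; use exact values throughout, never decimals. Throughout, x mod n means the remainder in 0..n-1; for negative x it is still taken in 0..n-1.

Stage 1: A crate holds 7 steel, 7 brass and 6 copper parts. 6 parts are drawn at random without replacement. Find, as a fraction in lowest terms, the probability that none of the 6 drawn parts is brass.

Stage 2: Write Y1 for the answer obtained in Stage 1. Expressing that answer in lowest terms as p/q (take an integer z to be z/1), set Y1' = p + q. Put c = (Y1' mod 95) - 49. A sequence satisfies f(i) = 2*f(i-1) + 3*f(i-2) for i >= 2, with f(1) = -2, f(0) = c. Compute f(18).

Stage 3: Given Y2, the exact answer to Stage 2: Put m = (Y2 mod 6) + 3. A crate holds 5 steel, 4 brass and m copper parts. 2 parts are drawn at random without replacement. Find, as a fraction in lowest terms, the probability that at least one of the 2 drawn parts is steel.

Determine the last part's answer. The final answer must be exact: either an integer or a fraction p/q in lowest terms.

35/68

Stage 1: total draws C(20,6) = 38760; favorable C(13,6) = 1716; P = 143/3230; answer 143/3230
Stage 2: Y1 = 143/3230; threaded value p + q = 3373; c = -1; f(2) = 2*(-2) + 3*(-1) = -7; iterating: f(2)=-7, f(3)=-20, f(4)=-61, f(5)=-182, f(6)=-547, f(7)=-1640, f(8)=-4921, f(9)=-14762, f(10)=-44287, f(11)=-132860, f(12)=-398581, f(13)=-1195742, f(14)=-3587227, f(15)=-10761680, f(16)=-32285041, f(17)=-96855122, f(18)=-290565367; answer -290565367
Stage 3: Y2 = -290565367; m = 8; total draws C(17,2) = 136; complement C(12,2) = 66; favorable 136 - 66 = 70; P = 35/68; answer 35/68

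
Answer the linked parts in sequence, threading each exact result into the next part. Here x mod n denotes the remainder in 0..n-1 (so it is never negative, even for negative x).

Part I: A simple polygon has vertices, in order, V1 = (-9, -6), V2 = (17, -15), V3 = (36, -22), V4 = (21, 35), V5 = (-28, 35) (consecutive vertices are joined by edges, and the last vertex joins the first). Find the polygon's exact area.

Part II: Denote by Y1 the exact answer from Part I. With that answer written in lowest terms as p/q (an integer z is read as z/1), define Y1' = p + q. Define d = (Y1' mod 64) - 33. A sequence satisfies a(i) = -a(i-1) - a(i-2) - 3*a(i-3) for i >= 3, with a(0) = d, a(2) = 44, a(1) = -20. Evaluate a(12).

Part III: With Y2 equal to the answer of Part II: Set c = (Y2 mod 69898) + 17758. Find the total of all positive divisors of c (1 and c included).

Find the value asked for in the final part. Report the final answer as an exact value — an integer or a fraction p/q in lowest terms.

Part I: cross terms: (-9*-15 - 17*-6)=237, (17*-22 - 36*-15)=166, (36*35 - 21*-22)=1722, (21*35 - -28*35)=1715, (-28*-6 - -9*35)=483; twice the area = |4323| = 4323; area = 4323/2; answer 4323/2
Part II: Y1 = 4323/2; threaded value p + q = 4325; d = 4; a(3) = -1*(44) - 1*(-20) - 3*(4) = -36; iterating: a(3)=-36, a(4)=52, a(5)=-148, a(6)=204, a(7)=-212, a(8)=452, a(9)=-852, a(10)=1036, a(11)=-1540, a(12)=3060; answer 3060
Part III: Y2 = 3060; c = 20818; 20818 = 2 * 7 * 1487; sigma = (1 + 2) * (1 + 7) * (1 + 1487) = 3 * 8 * 1488 = 35712; answer 35712

35712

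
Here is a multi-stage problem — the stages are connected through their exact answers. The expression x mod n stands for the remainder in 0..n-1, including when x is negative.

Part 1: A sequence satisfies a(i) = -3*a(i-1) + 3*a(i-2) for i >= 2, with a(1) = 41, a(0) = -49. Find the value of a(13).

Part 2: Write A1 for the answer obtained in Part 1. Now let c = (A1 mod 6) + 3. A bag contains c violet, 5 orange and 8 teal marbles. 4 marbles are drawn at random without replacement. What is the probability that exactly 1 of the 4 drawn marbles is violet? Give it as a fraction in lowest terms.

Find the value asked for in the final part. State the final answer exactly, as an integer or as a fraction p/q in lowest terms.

Part 1: a(2) = -3*(41) + 3*(-49) = -270; iterating: a(2)=-270, a(3)=933, a(4)=-3609, a(5)=13626, a(6)=-51705, a(7)=195993, a(8)=-743094, a(9)=2817261, a(10)=-10681065, a(11)=40494978, a(12)=-153528129, a(13)=582069321; answer 582069321
Part 2: A1 = 582069321; c = 6; total draws C(19,4) = 3876; favorable C(6,1)*C(13,3) = 1716; P = 143/323; answer 143/323

143/323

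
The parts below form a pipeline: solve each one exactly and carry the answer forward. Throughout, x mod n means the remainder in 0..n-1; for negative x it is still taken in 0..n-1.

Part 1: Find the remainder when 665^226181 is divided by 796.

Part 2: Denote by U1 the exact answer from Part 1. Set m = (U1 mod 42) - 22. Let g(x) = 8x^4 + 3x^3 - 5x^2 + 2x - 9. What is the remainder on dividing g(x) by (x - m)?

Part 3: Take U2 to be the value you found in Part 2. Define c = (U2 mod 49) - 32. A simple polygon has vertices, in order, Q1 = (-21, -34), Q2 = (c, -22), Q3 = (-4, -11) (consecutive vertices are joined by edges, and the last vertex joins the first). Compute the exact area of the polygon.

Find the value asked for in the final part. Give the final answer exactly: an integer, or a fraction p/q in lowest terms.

371/2

Part 1: squarings mod 796: 665^1=665, 665^2=445, 665^4=617, 665^8=201, 665^16=601, 665^32=613, 665^64=57, 665^128=65, 665^256=245, 665^512=325, 665^1024=553, 665^2048=145, 665^4096=329, 665^8192=781, 665^16384=225, 665^32768=477, 665^65536=669, 665^131072=209; 665^226181 = 665^1 * 665^4 * 665^128 * 665^256 * 665^512 * 665^4096 * 665^8192 * 665^16384 * 665^65536 * 665^131072 = 493 (mod 796); answer 493
Part 2: U1 = 493; m = 9; remainder = value at the root: 8*(9)^4 + 3*(9)^3 - 5*(9)^2 + 2*(9)^1 - 9 = (52488) + (2187) + (-405) + (18) + (-9) = 54279; answer 54279
Part 3: U2 = 54279; c = 4; cross terms: (-21*-22 - 4*-34)=598, (4*-11 - -4*-22)=-132, (-4*-34 - -21*-11)=-95; twice the area = |371| = 371; area = 371/2; answer 371/2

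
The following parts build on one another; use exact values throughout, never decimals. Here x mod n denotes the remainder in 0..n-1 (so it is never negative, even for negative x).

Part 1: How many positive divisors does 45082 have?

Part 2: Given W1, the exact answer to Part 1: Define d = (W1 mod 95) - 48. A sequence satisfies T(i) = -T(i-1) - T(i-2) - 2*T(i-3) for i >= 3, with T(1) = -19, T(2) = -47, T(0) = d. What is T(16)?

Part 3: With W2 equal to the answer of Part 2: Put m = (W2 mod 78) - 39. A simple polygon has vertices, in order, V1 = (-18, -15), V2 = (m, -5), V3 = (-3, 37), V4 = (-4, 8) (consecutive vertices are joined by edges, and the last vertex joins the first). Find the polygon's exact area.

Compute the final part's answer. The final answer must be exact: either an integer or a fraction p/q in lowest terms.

923/2

Part 1: 45082 = 2 * 22541; number of divisors = (1+1) * (1+1) = 4; answer 4
Part 2: W1 = 4; d = -44; T(3) = -1*(-47) - 1*(-19) - 2*(-44) = 154; iterating: T(3)=154, T(4)=-69, T(5)=9, T(6)=-248, T(7)=377, T(8)=-147, T(9)=266, T(10)=-873, T(11)=901, T(12)=-560, T(13)=1405, T(14)=-2647, T(15)=2362, T(16)=-2525; answer -2525
Part 3: W2 = -2525; m = 10; cross terms: (-18*-5 - 10*-15)=240, (10*37 - -3*-5)=355, (-3*8 - -4*37)=124, (-4*-15 - -18*8)=204; twice the area = |923| = 923; area = 923/2; answer 923/2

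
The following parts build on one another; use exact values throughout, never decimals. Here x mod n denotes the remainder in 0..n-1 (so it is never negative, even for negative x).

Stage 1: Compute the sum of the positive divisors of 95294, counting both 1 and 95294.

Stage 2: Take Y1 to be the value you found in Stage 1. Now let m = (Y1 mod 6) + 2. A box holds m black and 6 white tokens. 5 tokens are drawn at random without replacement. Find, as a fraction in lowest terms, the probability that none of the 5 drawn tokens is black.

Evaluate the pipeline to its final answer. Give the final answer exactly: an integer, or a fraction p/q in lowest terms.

3/28

Stage 1: 95294 = 2 * 29 * 31 * 53; sigma = (1 + 2) * (1 + 29) * (1 + 31) * (1 + 53) = 3 * 30 * 32 * 54 = 155520; answer 155520
Stage 2: Y1 = 155520; m = 2; total draws C(8,5) = 56; favorable C(6,5) = 6; P = 3/28; answer 3/28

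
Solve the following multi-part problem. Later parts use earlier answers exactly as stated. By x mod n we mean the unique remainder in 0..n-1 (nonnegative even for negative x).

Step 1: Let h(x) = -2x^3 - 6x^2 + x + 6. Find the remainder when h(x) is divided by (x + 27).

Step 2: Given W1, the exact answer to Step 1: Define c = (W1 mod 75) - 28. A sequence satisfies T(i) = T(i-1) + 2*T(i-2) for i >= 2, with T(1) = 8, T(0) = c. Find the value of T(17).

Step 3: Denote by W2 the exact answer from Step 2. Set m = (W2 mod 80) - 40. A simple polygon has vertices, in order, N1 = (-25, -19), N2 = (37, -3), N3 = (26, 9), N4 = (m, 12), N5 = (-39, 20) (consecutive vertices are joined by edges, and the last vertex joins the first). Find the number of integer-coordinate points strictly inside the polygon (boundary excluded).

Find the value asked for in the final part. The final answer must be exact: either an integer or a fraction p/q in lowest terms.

1481

Step 1: remainder = value at the root: -2*(-27)^3 - 6*(-27)^2 + 1*(-27)^1 + 6 = (39366) + (-4374) + (-27) + (6) = 34971; answer 34971
Step 2: W1 = 34971; c = -7; T(2) = 1*(8) + 2*(-7) = -6; iterating: T(2)=-6, T(3)=10, T(4)=-2, T(5)=18, T(6)=14, T(7)=50, T(8)=78, T(9)=178, T(10)=334, T(11)=690, T(12)=1358, T(13)=2738, T(14)=5454, T(15)=10930, T(16)=21838, T(17)=43698; answer 43698
Step 3: W2 = 43698; m = -22; cross terms: (-25*-3 - 37*-19)=778, (37*9 - 26*-3)=411, (26*12 - -22*9)=510, (-22*20 - -39*12)=28, (-39*-19 - -25*20)=1241; twice the area = |2968| = 2968; area = 1484; boundary points = 2 + 1 + 3 + 1 + 1 = 8; strictly interior points = area - boundary/2 + 1 = 1481; answer 1481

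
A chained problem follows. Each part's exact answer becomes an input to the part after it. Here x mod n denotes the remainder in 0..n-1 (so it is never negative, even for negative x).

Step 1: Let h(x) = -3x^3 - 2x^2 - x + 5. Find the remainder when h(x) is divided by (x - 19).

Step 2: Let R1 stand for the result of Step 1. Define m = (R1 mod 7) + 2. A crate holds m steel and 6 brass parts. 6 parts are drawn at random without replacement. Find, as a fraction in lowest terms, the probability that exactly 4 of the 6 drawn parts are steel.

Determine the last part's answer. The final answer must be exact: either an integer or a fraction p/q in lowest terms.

Step 1: remainder = value at the root: -3*(19)^3 - 2*(19)^2 - 1*(19)^1 + 5 = (-20577) + (-722) + (-19) + (5) = -21313; answer -21313
Step 2: R1 = -21313; m = 4; total draws C(10,6) = 210; favorable C(4,4)*C(6,2) = 15; P = 1/14; answer 1/14

1/14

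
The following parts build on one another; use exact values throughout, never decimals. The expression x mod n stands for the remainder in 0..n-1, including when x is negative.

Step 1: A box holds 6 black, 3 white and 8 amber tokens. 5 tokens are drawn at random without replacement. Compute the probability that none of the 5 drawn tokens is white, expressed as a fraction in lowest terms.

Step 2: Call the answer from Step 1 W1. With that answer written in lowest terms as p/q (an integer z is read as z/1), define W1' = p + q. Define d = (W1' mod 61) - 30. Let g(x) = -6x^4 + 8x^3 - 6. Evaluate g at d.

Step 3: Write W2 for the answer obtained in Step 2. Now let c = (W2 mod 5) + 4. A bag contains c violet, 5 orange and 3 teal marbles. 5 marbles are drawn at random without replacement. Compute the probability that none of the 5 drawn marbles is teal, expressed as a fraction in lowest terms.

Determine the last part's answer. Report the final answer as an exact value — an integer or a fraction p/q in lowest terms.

33/112

Step 1: total draws C(17,5) = 6188; favorable C(14,5) = 2002; P = 11/34; answer 11/34
Step 2: W1 = 11/34; threaded value p + q = 45; d = 15; -6*(15)^4 + 8*(15)^3 - 6 = (-303750) + (27000) + (-6) = -276756; answer -276756
Step 3: W2 = -276756; c = 8; total draws C(16,5) = 4368; favorable C(13,5) = 1287; P = 33/112; answer 33/112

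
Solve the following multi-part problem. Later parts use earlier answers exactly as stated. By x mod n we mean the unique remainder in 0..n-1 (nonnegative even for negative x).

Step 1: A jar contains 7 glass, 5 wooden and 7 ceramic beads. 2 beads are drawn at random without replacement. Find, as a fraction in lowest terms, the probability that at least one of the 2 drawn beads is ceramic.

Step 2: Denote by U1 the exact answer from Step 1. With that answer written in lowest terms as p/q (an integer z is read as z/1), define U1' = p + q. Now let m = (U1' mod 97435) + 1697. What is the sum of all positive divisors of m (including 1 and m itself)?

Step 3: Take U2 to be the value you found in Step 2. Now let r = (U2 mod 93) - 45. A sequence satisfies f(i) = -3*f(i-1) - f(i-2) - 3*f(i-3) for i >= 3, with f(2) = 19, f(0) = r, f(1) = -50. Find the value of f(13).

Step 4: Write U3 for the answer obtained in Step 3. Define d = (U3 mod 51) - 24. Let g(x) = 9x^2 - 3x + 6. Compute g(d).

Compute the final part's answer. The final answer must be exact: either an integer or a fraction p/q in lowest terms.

Step 1: total draws C(19,2) = 171; complement C(12,2) = 66; favorable 171 - 66 = 105; P = 35/57; answer 35/57
Step 2: U1 = 35/57; threaded value p + q = 92; m = 1789; 1789 is prime, so its only divisors are 1 and 1789; sigma = 1 + 1789 = 1790; answer 1790
Step 3: U2 = 1790; r = -22; f(3) = -3*(19) - 1*(-50) - 3*(-22) = 59; iterating: f(3)=59, f(4)=-46, f(5)=22, f(6)=-197, f(7)=707, f(8)=-1990, f(9)=5854, f(10)=-17693, f(11)=53195, f(12)=-159454, f(13)=478246; answer 478246
Step 4: U3 = 478246; d = -5; 9*(-5)^2 - 3*(-5)^1 + 6 = (225) + (15) + (6) = 246; answer 246

246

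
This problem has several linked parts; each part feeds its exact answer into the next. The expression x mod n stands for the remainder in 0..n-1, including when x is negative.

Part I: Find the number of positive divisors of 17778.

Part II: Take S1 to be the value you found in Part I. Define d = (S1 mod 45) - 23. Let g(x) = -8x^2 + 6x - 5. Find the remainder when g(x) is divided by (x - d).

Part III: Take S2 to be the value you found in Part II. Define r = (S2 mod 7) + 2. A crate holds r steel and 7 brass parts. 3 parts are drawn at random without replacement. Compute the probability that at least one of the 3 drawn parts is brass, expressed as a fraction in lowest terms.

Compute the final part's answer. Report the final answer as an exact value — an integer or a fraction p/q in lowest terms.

Part I: 17778 = 2 * 3 * 2963; number of divisors = (1+1) * (1+1) * (1+1) = 8; answer 8
Part II: S1 = 8; d = -15; remainder = value at the root: -8*(-15)^2 + 6*(-15)^1 - 5 = (-1800) + (-90) + (-5) = -1895; answer -1895
Part III: S2 = -1895; r = 4; total draws C(11,3) = 165; complement C(4,3) = 4; favorable 165 - 4 = 161; P = 161/165; answer 161/165

161/165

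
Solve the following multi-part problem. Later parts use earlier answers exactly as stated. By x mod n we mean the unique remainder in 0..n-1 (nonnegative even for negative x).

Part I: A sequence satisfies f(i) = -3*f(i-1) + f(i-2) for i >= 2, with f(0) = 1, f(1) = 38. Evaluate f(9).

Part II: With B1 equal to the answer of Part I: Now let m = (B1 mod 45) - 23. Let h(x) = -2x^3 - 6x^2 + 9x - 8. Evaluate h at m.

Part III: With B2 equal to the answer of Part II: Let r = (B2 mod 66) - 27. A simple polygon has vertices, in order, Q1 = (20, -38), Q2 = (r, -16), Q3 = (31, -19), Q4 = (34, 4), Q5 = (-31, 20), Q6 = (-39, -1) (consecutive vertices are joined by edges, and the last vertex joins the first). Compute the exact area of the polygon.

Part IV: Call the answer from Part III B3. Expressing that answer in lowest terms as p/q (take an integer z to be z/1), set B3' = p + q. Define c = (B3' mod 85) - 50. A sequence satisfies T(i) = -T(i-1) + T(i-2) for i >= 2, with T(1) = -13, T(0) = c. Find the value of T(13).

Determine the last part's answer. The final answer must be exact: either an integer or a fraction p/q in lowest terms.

-725

Part I: f(2) = -3*(38) + 1*(1) = -113; iterating: f(2)=-113, f(3)=377, f(4)=-1244, f(5)=4109, f(6)=-13571, f(7)=44822, f(8)=-148037, f(9)=488933; answer 488933
Part II: B1 = 488933; m = -15; -2*(-15)^3 - 6*(-15)^2 + 9*(-15)^1 - 8 = (6750) + (-1350) + (-135) + (-8) = 5257; answer 5257
Part III: B2 = 5257; r = 16; cross terms: (20*-16 - 16*-38)=288, (16*-19 - 31*-16)=192, (31*4 - 34*-19)=770, (34*20 - -31*4)=804, (-31*-1 - -39*20)=811, (-39*-38 - 20*-1)=1502; twice the area = |4367| = 4367; area = 4367/2; answer 4367/2
Part IV: B3 = 4367/2; threaded value p + q = 4369; c = -16; T(2) = -1*(-13) + 1*(-16) = -3; iterating: T(2)=-3, T(3)=-10, T(4)=7, T(5)=-17, T(6)=24, T(7)=-41, T(8)=65, T(9)=-106, T(10)=171, T(11)=-277, T(12)=448, T(13)=-725; answer -725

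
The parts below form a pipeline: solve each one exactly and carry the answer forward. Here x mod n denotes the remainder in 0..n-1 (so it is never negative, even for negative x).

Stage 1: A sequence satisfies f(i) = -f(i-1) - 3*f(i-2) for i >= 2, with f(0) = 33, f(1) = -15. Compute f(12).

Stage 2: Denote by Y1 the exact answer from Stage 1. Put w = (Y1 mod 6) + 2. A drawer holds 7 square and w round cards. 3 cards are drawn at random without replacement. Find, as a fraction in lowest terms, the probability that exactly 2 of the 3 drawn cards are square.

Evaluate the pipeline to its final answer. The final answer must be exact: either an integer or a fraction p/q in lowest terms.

21/44

Stage 1: f(2) = -1*(-15) - 3*(33) = -84; iterating: f(2)=-84, f(3)=129, f(4)=123, f(5)=-510, f(6)=141, f(7)=1389, f(8)=-1812, f(9)=-2355, f(10)=7791, f(11)=-726, f(12)=-22647; answer -22647
Stage 2: Y1 = -22647; w = 5; total draws C(12,3) = 220; favorable C(7,2)*C(5,1) = 105; P = 21/44; answer 21/44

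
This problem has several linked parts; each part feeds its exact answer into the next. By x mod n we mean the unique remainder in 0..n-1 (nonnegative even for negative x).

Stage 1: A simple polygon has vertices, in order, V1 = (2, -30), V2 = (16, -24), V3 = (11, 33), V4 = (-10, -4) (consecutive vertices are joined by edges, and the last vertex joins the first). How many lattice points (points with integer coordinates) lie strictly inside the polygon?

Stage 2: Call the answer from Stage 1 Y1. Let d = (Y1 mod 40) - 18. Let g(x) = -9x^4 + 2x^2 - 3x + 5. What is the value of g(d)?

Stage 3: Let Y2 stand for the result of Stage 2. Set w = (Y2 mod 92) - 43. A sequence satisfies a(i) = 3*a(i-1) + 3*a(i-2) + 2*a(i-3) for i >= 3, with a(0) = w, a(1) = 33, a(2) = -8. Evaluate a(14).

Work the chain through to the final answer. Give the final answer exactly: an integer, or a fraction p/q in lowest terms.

313607164

Stage 1: cross terms: (2*-24 - 16*-30)=432, (16*33 - 11*-24)=792, (11*-4 - -10*33)=286, (-10*-30 - 2*-4)=308; twice the area = |1818| = 1818; area = 909; boundary points = 2 + 1 + 1 + 2 = 6; strictly interior points = area - boundary/2 + 1 = 907; answer 907
Stage 2: Y1 = 907; d = 9; -9*(9)^4 + 2*(9)^2 - 3*(9)^1 + 5 = (-59049) + (162) + (-27) + (5) = -58909; answer -58909
Stage 3: Y2 = -58909; w = 20; a(3) = 3*(-8) + 3*(33) + 2*(20) = 115; iterating: a(3)=115, a(4)=387, a(5)=1490, a(6)=5861, a(7)=22827, a(8)=89044, a(9)=347335, a(10)=1354791, a(11)=5284466, a(12)=20612441, a(13)=80400303, a(14)=313607164; answer 313607164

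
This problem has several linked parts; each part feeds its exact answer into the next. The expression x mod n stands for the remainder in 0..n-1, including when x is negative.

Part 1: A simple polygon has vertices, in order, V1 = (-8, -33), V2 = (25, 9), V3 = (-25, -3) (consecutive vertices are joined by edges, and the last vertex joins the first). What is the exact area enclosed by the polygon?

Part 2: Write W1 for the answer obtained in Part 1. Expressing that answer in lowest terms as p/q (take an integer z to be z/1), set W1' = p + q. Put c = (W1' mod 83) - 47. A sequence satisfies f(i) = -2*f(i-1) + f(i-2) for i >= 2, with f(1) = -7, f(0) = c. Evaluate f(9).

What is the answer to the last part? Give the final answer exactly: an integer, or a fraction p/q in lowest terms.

2897

Part 1: cross terms: (-8*9 - 25*-33)=753, (25*-3 - -25*9)=150, (-25*-33 - -8*-3)=801; twice the area = |1704| = 1704; area = 852; answer 852
Part 2: W1 = 852; threaded value p + q = 853; c = -24; f(2) = -2*(-7) + 1*(-24) = -10; iterating: f(2)=-10, f(3)=13, f(4)=-36, f(5)=85, f(6)=-206, f(7)=497, f(8)=-1200, f(9)=2897; answer 2897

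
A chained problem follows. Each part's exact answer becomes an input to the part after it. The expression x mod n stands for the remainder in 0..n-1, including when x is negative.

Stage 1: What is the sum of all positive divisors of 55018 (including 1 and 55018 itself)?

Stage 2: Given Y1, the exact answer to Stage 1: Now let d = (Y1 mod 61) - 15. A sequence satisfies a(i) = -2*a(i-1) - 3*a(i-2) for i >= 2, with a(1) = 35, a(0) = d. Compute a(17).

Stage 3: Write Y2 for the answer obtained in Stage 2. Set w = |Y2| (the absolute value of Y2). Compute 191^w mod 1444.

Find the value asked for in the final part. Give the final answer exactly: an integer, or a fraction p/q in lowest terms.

Stage 1: 55018 = 2 * 27509; sigma = (1 + 2) * (1 + 27509) = 3 * 27510 = 82530; answer 82530
Stage 2: Y1 = 82530; d = 43; a(2) = -2*(35) - 3*(43) = -199; iterating: a(2)=-199, a(3)=293, a(4)=11, a(5)=-901, a(6)=1769, a(7)=-835, a(8)=-3637, a(9)=9779, a(10)=-8647, a(11)=-12043, a(12)=50027, a(13)=-63925, a(14)=-22231, a(15)=236237, a(16)=-405781, a(17)=102851; answer 102851
Stage 3: Y2 = 102851; w = 102851; squarings mod 1444: 191^1=191, 191^2=381, 191^4=761, 191^8=77, 191^16=153, 191^32=305, 191^64=609, 191^128=1217, 191^256=989, 191^512=533, 191^1024=1065, 191^2048=685, 191^4096=1369, 191^8192=1293, 191^16384=1141, 191^32768=837, 191^65536=229; 191^102851 = 191^1 * 191^2 * 191^64 * 191^128 * 191^256 * 191^4096 * 191^32768 * 191^65536 = 39 (mod 1444); answer 39

39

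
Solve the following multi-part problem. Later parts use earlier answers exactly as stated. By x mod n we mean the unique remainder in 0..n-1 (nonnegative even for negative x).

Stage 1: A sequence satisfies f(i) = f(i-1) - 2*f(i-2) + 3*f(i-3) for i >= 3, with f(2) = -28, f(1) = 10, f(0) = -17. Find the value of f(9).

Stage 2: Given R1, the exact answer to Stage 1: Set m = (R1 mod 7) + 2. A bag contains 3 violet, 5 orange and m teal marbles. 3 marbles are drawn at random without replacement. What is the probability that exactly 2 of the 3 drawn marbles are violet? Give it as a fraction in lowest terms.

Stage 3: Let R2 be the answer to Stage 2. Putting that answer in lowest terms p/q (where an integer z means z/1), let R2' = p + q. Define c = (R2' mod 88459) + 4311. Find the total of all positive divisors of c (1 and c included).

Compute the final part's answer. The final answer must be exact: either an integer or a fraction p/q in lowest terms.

8403

Stage 1: f(3) = 1*(-28) - 2*(10) + 3*(-17) = -99; iterating: f(3)=-99, f(4)=-13, f(5)=101, f(6)=-170, f(7)=-411, f(8)=232, f(9)=544; answer 544
Stage 2: R1 = 544; m = 7; total draws C(15,3) = 455; favorable C(3,2)*C(12,1) = 36; P = 36/455; answer 36/455
Stage 3: R2 = 36/455; threaded value p + q = 491; c = 4802; 4802 = 2 * 7^4; sigma = (1 + 2) * (1 + 7 + 49 + 343 + 2401) = 3 * 2801 = 8403; answer 8403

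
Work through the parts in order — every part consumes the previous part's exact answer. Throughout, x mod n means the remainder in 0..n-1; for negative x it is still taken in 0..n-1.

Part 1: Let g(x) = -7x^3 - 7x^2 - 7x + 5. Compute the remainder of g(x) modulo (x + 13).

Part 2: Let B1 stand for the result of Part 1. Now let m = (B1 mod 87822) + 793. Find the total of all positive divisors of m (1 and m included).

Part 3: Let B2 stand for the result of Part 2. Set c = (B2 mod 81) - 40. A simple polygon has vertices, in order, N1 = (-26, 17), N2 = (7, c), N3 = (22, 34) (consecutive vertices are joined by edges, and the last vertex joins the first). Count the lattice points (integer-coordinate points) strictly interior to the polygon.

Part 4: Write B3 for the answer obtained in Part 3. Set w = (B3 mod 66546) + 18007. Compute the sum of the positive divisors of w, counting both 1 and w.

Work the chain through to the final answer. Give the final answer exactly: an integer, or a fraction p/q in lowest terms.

Part 1: remainder = value at the root: -7*(-13)^3 - 7*(-13)^2 - 7*(-13)^1 + 5 = (15379) + (-1183) + (91) + (5) = 14292; answer 14292
Part 2: B1 = 14292; m = 15085; 15085 = 5 * 7 * 431; sigma = (1 + 5) * (1 + 7) * (1 + 431) = 6 * 8 * 432 = 20736; answer 20736
Part 3: B2 = 20736; c = -40; cross terms: (-26*-40 - 7*17)=921, (7*34 - 22*-40)=1118, (22*17 - -26*34)=1258; twice the area = |3297| = 3297; area = 3297/2; boundary points = 3 + 1 + 1 = 5; strictly interior points = area - boundary/2 + 1 = 1647; answer 1647
Part 4: B3 = 1647; w = 19654; 19654 = 2 * 31 * 317; sigma = (1 + 2) * (1 + 31) * (1 + 317) = 3 * 32 * 318 = 30528; answer 30528

30528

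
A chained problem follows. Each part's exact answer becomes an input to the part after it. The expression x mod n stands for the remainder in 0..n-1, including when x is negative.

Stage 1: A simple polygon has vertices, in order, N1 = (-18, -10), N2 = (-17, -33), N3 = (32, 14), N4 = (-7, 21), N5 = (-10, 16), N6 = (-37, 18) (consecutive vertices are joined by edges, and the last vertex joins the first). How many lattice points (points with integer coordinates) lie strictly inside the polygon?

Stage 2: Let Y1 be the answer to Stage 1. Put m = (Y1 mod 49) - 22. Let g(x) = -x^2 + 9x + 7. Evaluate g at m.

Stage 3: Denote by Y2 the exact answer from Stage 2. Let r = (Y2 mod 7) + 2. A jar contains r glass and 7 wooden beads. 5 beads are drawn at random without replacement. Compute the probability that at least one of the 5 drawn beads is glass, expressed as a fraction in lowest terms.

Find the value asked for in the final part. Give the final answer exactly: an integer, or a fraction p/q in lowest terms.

5/6

Stage 1: cross terms: (-18*-33 - -17*-10)=424, (-17*14 - 32*-33)=818, (32*21 - -7*14)=770, (-7*16 - -10*21)=98, (-10*18 - -37*16)=412, (-37*-10 - -18*18)=694; twice the area = |3216| = 3216; area = 1608; boundary points = 1 + 1 + 1 + 1 + 1 + 1 = 6; strictly interior points = area - boundary/2 + 1 = 1606; answer 1606
Stage 2: Y1 = 1606; m = 16; -1*(16)^2 + 9*(16)^1 + 7 = (-256) + (144) + (7) = -105; answer -105
Stage 3: Y2 = -105; r = 2; total draws C(9,5) = 126; complement C(7,5) = 21; favorable 126 - 21 = 105; P = 5/6; answer 5/6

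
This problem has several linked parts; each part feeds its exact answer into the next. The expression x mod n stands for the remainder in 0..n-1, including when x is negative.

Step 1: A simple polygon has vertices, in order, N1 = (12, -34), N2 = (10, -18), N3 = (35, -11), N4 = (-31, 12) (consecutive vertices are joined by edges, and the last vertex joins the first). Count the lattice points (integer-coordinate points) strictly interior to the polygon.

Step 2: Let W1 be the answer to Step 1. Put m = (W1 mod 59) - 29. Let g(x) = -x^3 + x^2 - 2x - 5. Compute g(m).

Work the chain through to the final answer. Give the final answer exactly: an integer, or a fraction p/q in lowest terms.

-6541

Step 1: cross terms: (12*-18 - 10*-34)=124, (10*-11 - 35*-18)=520, (35*12 - -31*-11)=79, (-31*-34 - 12*12)=910; twice the area = |1633| = 1633; area = 1633/2; boundary points = 2 + 1 + 1 + 1 = 5; strictly interior points = area - boundary/2 + 1 = 815; answer 815
Step 2: W1 = 815; m = 19; -1*(19)^3 + 1*(19)^2 - 2*(19)^1 - 5 = (-6859) + (361) + (-38) + (-5) = -6541; answer -6541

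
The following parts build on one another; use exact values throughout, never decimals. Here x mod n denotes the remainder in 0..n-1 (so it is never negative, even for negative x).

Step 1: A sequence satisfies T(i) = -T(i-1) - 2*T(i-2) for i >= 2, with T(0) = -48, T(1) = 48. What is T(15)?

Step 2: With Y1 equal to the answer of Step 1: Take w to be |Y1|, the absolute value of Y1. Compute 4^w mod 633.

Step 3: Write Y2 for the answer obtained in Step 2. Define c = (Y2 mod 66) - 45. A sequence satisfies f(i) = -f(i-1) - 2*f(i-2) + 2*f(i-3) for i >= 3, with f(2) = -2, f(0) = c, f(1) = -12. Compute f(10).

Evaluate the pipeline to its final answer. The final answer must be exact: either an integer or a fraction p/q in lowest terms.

-466

Step 1: T(2) = -1*(48) - 2*(-48) = 48; iterating: T(2)=48, T(3)=-144, T(4)=48, T(5)=240, T(6)=-336, T(7)=-144, T(8)=816, T(9)=-528, T(10)=-1104, T(11)=2160, T(12)=48, T(13)=-4368, T(14)=4272, T(15)=4464; answer 4464
Step 2: Y1 = 4464; w = 4464; squarings mod 633: 4^1=4, 4^2=16, 4^4=256, 4^8=337, 4^16=262, 4^32=280, 4^64=541, 4^128=235, 4^256=154, 4^512=295, 4^1024=304, 4^2048=631, 4^4096=4; 4^4464 = 4^16 * 4^32 * 4^64 * 4^256 * 4^4096 = 625 (mod 633); answer 625
Step 3: Y2 = 625; c = -14; f(3) = -1*(-2) - 2*(-12) + 2*(-14) = -2; iterating: f(3)=-2, f(4)=-18, f(5)=18, f(6)=14, f(7)=-86, f(8)=94, f(9)=106, f(10)=-466; answer -466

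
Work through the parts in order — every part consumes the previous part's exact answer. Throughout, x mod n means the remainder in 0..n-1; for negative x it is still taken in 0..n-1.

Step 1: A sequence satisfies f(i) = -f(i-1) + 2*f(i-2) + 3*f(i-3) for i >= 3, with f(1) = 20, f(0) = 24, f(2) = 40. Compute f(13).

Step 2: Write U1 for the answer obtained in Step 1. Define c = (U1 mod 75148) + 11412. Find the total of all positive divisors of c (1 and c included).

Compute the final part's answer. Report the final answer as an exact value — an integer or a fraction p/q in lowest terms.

Step 1: f(3) = -1*(40) + 2*(20) + 3*(24) = 72; iterating: f(3)=72, f(4)=68, f(5)=196, f(6)=156, f(7)=440, f(8)=460, f(9)=888, f(10)=1352, f(11)=1804, f(12)=3564, f(13)=4100; answer 4100
Step 2: U1 = 4100; c = 15512; 15512 = 2^3 * 7 * 277; sigma = (1 + 2 + 4 + 8) * (1 + 7) * (1 + 277) = 15 * 8 * 278 = 33360; answer 33360

33360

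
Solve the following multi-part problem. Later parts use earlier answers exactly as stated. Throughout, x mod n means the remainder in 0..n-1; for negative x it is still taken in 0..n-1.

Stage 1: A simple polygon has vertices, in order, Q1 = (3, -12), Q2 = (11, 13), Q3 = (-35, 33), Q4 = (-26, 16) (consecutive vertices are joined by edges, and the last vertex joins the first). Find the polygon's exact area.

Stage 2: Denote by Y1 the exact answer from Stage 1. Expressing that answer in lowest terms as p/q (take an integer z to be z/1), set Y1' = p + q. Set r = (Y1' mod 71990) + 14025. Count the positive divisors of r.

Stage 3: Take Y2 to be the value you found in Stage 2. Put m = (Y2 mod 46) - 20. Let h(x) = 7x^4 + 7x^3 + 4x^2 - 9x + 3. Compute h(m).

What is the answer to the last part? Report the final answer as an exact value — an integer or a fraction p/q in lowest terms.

Stage 1: cross terms: (3*13 - 11*-12)=171, (11*33 - -35*13)=818, (-35*16 - -26*33)=298, (-26*-12 - 3*16)=264; twice the area = |1551| = 1551; area = 1551/2; answer 1551/2
Stage 2: Y1 = 1551/2; threaded value p + q = 1553; r = 15578; 15578 = 2 * 7789; number of divisors = (1+1) * (1+1) = 4; answer 4
Stage 3: Y2 = 4; m = -16; 7*(-16)^4 + 7*(-16)^3 + 4*(-16)^2 - 9*(-16)^1 + 3 = (458752) + (-28672) + (1024) + (144) + (3) = 431251; answer 431251

431251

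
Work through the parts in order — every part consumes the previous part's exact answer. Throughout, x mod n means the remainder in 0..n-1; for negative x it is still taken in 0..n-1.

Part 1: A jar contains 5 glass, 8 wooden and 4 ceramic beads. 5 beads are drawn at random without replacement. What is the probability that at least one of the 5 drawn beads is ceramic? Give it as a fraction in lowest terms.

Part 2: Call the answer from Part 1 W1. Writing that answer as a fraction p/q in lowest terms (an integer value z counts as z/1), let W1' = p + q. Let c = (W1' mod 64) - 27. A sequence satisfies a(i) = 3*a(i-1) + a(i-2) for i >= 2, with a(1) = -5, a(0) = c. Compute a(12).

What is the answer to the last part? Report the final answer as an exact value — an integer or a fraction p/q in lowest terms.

Part 1: total draws C(17,5) = 6188; complement C(13,5) = 1287; favorable 6188 - 1287 = 4901; P = 377/476; answer 377/476
Part 2: W1 = 377/476; threaded value p + q = 853; c = -6; a(2) = 3*(-5) + 1*(-6) = -21; iterating: a(2)=-21, a(3)=-68, a(4)=-225, a(5)=-743, a(6)=-2454, a(7)=-8105, a(8)=-26769, a(9)=-88412, a(10)=-292005, a(11)=-964427, a(12)=-3185286; answer -3185286

-3185286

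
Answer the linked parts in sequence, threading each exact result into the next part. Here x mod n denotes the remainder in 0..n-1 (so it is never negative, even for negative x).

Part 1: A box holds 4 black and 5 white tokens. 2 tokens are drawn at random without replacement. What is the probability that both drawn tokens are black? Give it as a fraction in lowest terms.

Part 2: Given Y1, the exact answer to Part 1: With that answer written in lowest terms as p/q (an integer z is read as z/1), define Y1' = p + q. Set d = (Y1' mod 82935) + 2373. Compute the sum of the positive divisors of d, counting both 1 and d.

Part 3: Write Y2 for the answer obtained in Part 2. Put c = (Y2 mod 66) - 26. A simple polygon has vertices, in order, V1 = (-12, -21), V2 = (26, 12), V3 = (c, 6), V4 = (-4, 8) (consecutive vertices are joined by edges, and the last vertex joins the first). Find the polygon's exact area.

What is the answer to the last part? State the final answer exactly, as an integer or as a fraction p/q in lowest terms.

349

Part 1: total draws C(9,2) = 36; favorable C(4,2) = 6; P = 1/6; answer 1/6
Part 2: Y1 = 1/6; threaded value p + q = 7; d = 2380; 2380 = 2^2 * 5 * 7 * 17; sigma = (1 + 2 + 4) * (1 + 5) * (1 + 7) * (1 + 17) = 7 * 6 * 8 * 18 = 6048; answer 6048
Part 3: Y2 = 6048; c = 16; cross terms: (-12*12 - 26*-21)=402, (26*6 - 16*12)=-36, (16*8 - -4*6)=152, (-4*-21 - -12*8)=180; twice the area = |698| = 698; area = 349; answer 349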